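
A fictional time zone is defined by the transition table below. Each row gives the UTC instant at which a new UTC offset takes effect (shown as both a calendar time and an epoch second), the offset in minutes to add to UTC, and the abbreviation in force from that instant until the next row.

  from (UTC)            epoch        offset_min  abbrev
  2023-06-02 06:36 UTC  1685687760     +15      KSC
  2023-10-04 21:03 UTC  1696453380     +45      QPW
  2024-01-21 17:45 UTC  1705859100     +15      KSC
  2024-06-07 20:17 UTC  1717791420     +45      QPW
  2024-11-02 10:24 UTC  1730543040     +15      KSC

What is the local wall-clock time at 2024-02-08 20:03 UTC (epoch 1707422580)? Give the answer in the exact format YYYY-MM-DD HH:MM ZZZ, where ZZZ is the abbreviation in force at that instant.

Query: 2024-02-08 20:03 UTC
Rule 3/5 (KSC, +00:15): 2024-01-21 17:45 UTC ≤ query < 2024-06-07 20:17 UTC
20·60 + 3 + 15 = 1218 min
1218 = 0·1440 + 1218; 1218 = 20·60 + 18 → 20:18, same day
→ 2024-02-08 20:18 KSC

2024-02-08 20:18 KSC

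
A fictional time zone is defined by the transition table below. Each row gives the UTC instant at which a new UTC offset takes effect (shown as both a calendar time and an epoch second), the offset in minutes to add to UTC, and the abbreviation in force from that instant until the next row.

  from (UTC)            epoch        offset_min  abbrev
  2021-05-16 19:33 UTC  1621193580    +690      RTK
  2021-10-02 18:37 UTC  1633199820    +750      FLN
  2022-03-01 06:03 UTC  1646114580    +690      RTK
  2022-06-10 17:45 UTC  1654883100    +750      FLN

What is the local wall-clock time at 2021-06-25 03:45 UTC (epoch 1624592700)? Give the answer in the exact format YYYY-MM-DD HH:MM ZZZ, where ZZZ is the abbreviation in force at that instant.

2021-06-25 15:15 RTK

Query: 2021-06-25 03:45 UTC
Rule 1/4 (RTK, +11:30): 2021-05-16 19:33 UTC ≤ query < 2021-10-02 18:37 UTC
3·60 + 45 + 690 = 915 min
915 = 0·1440 + 915; 915 = 15·60 + 15 → 15:15, same day
→ 2021-06-25 15:15 RTK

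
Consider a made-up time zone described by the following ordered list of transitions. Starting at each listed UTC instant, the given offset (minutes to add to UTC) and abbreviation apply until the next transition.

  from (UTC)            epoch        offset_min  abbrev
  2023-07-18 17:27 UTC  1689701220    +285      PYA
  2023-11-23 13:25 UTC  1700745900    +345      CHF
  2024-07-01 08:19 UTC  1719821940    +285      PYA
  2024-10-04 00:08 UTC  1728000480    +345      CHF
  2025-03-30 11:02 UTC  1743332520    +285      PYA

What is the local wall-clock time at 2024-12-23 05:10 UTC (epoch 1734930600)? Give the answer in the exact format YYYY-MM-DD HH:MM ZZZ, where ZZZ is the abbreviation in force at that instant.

Query: 2024-12-23 05:10 UTC
Rule 4/5 (CHF, +05:45): 2024-10-04 00:08 UTC ≤ query < 2025-03-30 11:02 UTC
5·60 + 10 + 345 = 655 min
655 = 0·1440 + 655; 655 = 10·60 + 55 → 10:55, same day
→ 2024-12-23 10:55 CHF

2024-12-23 10:55 CHF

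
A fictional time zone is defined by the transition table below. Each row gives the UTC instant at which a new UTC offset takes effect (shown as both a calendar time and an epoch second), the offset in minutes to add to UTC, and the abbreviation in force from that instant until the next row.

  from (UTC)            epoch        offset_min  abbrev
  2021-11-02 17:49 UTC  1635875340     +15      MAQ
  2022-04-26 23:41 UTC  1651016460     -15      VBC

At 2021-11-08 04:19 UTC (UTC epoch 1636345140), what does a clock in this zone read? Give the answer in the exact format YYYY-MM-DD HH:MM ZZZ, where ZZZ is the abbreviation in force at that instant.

2021-11-08 04:34 MAQ

Query: 2021-11-08 04:19 UTC
Rule 1/2 (MAQ, +00:15): 2021-11-02 17:49 UTC ≤ query < 2022-04-26 23:41 UTC
4·60 + 19 + 15 = 274 min
274 = 0·1440 + 274; 274 = 4·60 + 34 → 04:34, same day
→ 2021-11-08 04:34 MAQ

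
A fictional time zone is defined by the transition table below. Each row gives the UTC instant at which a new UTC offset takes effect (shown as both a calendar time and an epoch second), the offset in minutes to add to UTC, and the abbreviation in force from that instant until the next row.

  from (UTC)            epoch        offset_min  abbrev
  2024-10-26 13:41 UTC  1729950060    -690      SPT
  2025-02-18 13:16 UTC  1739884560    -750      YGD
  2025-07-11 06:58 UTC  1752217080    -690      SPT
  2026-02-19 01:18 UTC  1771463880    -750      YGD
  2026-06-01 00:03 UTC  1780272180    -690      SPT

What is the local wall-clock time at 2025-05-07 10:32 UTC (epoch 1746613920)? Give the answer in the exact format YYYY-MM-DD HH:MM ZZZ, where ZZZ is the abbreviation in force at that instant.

2025-05-06 22:02 YGD

Query: 2025-05-07 10:32 UTC
Rule 2/5 (YGD, -12:30): 2025-02-18 13:16 UTC ≤ query < 2025-07-11 06:58 UTC
10·60 + 32 - 750 = -118 min
-118 = -1·1440 + 1322; 1322 = 22·60 + 2 → 22:02, 2025-05-07 - 1 day = 2025-05-06
→ 2025-05-06 22:02 YGD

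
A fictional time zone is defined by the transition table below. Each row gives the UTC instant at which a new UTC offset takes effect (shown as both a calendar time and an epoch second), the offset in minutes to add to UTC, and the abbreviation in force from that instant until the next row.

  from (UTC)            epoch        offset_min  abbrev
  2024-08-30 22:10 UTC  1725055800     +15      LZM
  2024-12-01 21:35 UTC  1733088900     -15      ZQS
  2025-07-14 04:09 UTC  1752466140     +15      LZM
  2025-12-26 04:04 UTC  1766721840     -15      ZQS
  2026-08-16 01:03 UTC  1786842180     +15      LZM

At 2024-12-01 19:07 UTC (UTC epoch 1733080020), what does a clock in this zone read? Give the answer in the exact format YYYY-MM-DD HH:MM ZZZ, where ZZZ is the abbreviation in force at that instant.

Query: 2024-12-01 19:07 UTC
Rule 1/5 (LZM, +00:15): 2024-08-30 22:10 UTC ≤ query < 2024-12-01 21:35 UTC
19·60 + 7 + 15 = 1162 min
1162 = 0·1440 + 1162; 1162 = 19·60 + 22 → 19:22, same day
→ 2024-12-01 19:22 LZM

2024-12-01 19:22 LZM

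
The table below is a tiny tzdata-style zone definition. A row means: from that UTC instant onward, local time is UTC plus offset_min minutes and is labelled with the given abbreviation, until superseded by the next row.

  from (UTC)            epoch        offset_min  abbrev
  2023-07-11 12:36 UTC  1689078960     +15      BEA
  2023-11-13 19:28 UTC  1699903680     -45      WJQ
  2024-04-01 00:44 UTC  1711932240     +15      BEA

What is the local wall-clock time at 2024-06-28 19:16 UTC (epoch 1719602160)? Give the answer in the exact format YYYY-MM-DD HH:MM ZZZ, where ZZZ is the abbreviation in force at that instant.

Query: 2024-06-28 19:16 UTC
Rule 3/3 (BEA, +00:15): 2024-04-01 00:44 UTC ≤ query < +∞
19·60 + 16 + 15 = 1171 min
1171 = 0·1440 + 1171; 1171 = 19·60 + 31 → 19:31, same day
→ 2024-06-28 19:31 BEA

2024-06-28 19:31 BEA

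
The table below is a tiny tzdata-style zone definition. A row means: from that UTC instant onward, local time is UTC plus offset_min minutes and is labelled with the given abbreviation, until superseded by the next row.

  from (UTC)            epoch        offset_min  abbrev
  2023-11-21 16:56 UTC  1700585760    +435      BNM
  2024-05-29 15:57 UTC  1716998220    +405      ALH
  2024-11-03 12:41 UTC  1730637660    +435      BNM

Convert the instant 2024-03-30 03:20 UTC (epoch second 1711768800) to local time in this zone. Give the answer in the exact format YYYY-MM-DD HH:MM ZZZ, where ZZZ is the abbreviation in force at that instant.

Query: 2024-03-30 03:20 UTC
Rule 1/3 (BNM, +07:15): 2023-11-21 16:56 UTC ≤ query < 2024-05-29 15:57 UTC
3·60 + 20 + 435 = 635 min
635 = 0·1440 + 635; 635 = 10·60 + 35 → 10:35, same day
→ 2024-03-30 10:35 BNM

2024-03-30 10:35 BNM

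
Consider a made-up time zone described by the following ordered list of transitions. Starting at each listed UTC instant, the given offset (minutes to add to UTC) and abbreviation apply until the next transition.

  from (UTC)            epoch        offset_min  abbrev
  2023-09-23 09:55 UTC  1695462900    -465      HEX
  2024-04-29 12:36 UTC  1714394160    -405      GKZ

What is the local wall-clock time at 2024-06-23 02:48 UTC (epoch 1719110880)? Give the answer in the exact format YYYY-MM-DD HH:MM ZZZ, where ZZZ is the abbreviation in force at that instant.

2024-06-22 20:03 GKZ

Query: 2024-06-23 02:48 UTC
Rule 2/2 (GKZ, -06:45): 2024-04-29 12:36 UTC ≤ query < +∞
2·60 + 48 - 405 = -237 min
-237 = -1·1440 + 1203; 1203 = 20·60 + 3 → 20:03, 2024-06-23 - 1 day = 2024-06-22
→ 2024-06-22 20:03 GKZ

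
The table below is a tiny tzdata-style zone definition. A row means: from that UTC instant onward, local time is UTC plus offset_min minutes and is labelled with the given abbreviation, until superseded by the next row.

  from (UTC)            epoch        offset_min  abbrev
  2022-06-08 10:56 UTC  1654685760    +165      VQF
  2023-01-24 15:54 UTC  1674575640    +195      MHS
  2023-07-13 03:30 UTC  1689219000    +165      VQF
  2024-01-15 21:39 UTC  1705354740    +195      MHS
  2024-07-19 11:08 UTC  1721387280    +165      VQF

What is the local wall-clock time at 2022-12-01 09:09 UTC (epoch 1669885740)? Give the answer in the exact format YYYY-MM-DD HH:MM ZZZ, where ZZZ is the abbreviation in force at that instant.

2022-12-01 11:54 VQF

Query: 2022-12-01 09:09 UTC
Rule 1/5 (VQF, +02:45): 2022-06-08 10:56 UTC ≤ query < 2023-01-24 15:54 UTC
9·60 + 9 + 165 = 714 min
714 = 0·1440 + 714; 714 = 11·60 + 54 → 11:54, same day
→ 2022-12-01 11:54 VQF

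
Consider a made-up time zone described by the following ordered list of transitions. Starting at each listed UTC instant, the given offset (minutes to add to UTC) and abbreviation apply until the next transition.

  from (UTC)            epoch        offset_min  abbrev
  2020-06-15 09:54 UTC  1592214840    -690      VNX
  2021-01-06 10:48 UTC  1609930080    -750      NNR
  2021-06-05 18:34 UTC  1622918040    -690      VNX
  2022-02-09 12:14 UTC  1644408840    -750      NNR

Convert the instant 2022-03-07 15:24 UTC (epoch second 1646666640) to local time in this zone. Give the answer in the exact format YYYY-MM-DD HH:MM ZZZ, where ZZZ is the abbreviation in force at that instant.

Query: 2022-03-07 15:24 UTC
Rule 4/4 (NNR, -12:30): 2022-02-09 12:14 UTC ≤ query < +∞
15·60 + 24 - 750 = 174 min
174 = 0·1440 + 174; 174 = 2·60 + 54 → 02:54, same day
→ 2022-03-07 02:54 NNR

2022-03-07 02:54 NNR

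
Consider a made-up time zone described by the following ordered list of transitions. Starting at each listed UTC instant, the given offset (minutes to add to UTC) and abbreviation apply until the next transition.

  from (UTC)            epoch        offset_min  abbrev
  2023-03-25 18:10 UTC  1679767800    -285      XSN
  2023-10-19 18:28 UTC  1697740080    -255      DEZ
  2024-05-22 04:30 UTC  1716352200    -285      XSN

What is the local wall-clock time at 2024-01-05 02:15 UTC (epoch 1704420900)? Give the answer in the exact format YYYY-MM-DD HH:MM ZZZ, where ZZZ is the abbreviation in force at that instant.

2024-01-04 22:00 DEZ

Query: 2024-01-05 02:15 UTC
Rule 2/3 (DEZ, -04:15): 2023-10-19 18:28 UTC ≤ query < 2024-05-22 04:30 UTC
2·60 + 15 - 255 = -120 min
-120 = -1·1440 + 1320; 1320 = 22·60 + 0 → 22:00, 2024-01-05 - 1 day = 2024-01-04
→ 2024-01-04 22:00 DEZ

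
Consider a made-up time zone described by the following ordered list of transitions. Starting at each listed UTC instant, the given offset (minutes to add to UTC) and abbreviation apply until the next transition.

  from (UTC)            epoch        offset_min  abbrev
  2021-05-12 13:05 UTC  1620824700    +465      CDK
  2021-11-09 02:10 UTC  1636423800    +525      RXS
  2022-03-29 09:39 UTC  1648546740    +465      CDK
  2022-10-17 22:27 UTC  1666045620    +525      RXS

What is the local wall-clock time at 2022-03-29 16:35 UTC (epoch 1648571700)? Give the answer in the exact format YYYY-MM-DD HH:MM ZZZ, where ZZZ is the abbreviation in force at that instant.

Query: 2022-03-29 16:35 UTC
Rule 3/4 (CDK, +07:45): 2022-03-29 09:39 UTC ≤ query < 2022-10-17 22:27 UTC
16·60 + 35 + 465 = 1460 min
1460 = 1·1440 + 20; 20 = 0·60 + 20 → 00:20, 2022-03-29 + 1 day = 2022-03-30
→ 2022-03-30 00:20 CDK

2022-03-30 00:20 CDK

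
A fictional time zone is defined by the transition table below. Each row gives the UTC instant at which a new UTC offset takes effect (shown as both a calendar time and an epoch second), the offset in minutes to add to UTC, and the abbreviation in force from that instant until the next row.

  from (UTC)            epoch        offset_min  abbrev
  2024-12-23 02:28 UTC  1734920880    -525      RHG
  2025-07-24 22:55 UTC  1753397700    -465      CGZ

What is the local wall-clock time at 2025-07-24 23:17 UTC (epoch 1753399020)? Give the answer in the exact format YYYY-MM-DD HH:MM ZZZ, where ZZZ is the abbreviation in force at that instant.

Query: 2025-07-24 23:17 UTC
Rule 2/2 (CGZ, -07:45): 2025-07-24 22:55 UTC ≤ query < +∞
23·60 + 17 - 465 = 932 min
932 = 0·1440 + 932; 932 = 15·60 + 32 → 15:32, same day
→ 2025-07-24 15:32 CGZ

2025-07-24 15:32 CGZ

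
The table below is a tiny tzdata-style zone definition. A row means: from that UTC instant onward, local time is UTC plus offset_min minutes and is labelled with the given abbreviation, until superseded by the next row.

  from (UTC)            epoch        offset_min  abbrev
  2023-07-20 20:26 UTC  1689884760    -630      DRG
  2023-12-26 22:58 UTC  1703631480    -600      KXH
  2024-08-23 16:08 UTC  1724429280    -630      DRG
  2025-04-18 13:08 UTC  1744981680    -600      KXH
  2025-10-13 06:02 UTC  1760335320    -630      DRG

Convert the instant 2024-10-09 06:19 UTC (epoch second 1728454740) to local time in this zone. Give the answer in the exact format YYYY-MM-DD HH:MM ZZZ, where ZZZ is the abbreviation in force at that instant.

2024-10-08 19:49 DRG

Query: 2024-10-09 06:19 UTC
Rule 3/5 (DRG, -10:30): 2024-08-23 16:08 UTC ≤ query < 2025-04-18 13:08 UTC
6·60 + 19 - 630 = -251 min
-251 = -1·1440 + 1189; 1189 = 19·60 + 49 → 19:49, 2024-10-09 - 1 day = 2024-10-08
→ 2024-10-08 19:49 DRG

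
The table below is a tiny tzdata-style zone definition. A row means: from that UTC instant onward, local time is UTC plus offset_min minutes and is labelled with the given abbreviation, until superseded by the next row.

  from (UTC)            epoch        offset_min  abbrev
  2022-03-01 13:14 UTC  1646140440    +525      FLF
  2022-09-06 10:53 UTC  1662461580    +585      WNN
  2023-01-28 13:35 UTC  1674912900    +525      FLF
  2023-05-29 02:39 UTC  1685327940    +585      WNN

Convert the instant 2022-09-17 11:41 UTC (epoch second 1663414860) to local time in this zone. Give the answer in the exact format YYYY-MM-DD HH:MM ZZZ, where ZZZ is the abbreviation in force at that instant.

2022-09-17 21:26 WNN

Query: 2022-09-17 11:41 UTC
Rule 2/4 (WNN, +09:45): 2022-09-06 10:53 UTC ≤ query < 2023-01-28 13:35 UTC
11·60 + 41 + 585 = 1286 min
1286 = 0·1440 + 1286; 1286 = 21·60 + 26 → 21:26, same day
→ 2022-09-17 21:26 WNN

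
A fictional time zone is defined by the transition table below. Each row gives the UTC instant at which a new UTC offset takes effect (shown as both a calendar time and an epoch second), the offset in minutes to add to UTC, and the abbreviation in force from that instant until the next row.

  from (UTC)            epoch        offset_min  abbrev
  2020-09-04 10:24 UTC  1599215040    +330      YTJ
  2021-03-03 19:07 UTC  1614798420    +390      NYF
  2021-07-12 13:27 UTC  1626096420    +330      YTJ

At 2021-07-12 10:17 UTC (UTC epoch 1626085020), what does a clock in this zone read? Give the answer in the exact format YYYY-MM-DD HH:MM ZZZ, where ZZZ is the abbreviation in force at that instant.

Query: 2021-07-12 10:17 UTC
Rule 2/3 (NYF, +06:30): 2021-03-03 19:07 UTC ≤ query < 2021-07-12 13:27 UTC
10·60 + 17 + 390 = 1007 min
1007 = 0·1440 + 1007; 1007 = 16·60 + 47 → 16:47, same day
→ 2021-07-12 16:47 NYF

2021-07-12 16:47 NYF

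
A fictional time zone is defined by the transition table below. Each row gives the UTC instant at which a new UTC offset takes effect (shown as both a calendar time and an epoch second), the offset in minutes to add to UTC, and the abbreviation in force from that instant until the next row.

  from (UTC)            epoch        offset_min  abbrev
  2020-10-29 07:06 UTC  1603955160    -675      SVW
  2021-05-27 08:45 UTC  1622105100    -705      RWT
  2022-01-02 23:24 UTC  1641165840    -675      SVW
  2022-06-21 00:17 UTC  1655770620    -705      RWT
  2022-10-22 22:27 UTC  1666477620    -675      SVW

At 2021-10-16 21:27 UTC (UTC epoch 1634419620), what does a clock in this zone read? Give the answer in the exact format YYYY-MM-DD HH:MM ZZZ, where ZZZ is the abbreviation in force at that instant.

Query: 2021-10-16 21:27 UTC
Rule 2/5 (RWT, -11:45): 2021-05-27 08:45 UTC ≤ query < 2022-01-02 23:24 UTC
21·60 + 27 - 705 = 582 min
582 = 0·1440 + 582; 582 = 9·60 + 42 → 09:42, same day
→ 2021-10-16 09:42 RWT

2021-10-16 09:42 RWT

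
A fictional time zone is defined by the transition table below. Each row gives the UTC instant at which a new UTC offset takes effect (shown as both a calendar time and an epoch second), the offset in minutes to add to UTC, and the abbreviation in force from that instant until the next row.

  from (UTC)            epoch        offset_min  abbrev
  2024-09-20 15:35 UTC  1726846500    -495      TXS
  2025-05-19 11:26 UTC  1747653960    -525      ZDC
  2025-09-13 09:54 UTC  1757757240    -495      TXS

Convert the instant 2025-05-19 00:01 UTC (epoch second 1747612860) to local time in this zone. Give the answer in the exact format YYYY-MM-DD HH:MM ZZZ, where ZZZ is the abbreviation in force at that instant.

Query: 2025-05-19 00:01 UTC
Rule 1/3 (TXS, -08:15): 2024-09-20 15:35 UTC ≤ query < 2025-05-19 11:26 UTC
0·60 + 1 - 495 = -494 min
-494 = -1·1440 + 946; 946 = 15·60 + 46 → 15:46, 2025-05-19 - 1 day = 2025-05-18
→ 2025-05-18 15:46 TXS

2025-05-18 15:46 TXS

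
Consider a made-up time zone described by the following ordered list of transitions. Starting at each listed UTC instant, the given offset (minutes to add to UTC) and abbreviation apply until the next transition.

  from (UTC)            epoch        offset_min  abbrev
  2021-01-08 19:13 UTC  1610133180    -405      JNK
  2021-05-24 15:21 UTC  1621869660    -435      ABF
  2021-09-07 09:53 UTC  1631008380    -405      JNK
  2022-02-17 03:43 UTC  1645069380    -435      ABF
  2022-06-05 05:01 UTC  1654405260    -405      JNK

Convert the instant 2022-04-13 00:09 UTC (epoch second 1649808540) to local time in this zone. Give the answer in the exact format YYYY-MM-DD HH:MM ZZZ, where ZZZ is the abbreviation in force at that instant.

Query: 2022-04-13 00:09 UTC
Rule 4/5 (ABF, -07:15): 2022-02-17 03:43 UTC ≤ query < 2022-06-05 05:01 UTC
0·60 + 9 - 435 = -426 min
-426 = -1·1440 + 1014; 1014 = 16·60 + 54 → 16:54, 2022-04-13 - 1 day = 2022-04-12
→ 2022-04-12 16:54 ABF

2022-04-12 16:54 ABF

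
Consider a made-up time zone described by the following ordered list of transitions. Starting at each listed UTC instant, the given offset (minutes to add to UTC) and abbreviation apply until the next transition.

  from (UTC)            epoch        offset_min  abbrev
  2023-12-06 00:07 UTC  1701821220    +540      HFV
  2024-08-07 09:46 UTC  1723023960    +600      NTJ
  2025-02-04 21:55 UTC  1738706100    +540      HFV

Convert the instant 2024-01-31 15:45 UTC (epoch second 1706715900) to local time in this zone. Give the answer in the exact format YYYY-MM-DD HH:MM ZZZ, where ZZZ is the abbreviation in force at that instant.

Query: 2024-01-31 15:45 UTC
Rule 1/3 (HFV, +09:00): 2023-12-06 00:07 UTC ≤ query < 2024-08-07 09:46 UTC
15·60 + 45 + 540 = 1485 min
1485 = 1·1440 + 45; 45 = 0·60 + 45 → 00:45, 2024-01-31 + 1 day = 2024-02-01
→ 2024-02-01 00:45 HFV

2024-02-01 00:45 HFV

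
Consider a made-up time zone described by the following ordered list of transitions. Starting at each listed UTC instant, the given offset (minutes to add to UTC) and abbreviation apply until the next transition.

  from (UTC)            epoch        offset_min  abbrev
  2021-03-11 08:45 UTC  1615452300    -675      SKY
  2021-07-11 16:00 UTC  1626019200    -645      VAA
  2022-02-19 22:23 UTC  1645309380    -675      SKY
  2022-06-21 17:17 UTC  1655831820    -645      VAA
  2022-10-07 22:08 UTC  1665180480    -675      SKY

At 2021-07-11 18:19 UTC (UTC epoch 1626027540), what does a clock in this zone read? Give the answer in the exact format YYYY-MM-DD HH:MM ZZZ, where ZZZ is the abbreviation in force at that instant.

2021-07-11 07:34 VAA

Query: 2021-07-11 18:19 UTC
Rule 2/5 (VAA, -10:45): 2021-07-11 16:00 UTC ≤ query < 2022-02-19 22:23 UTC
18·60 + 19 - 645 = 454 min
454 = 0·1440 + 454; 454 = 7·60 + 34 → 07:34, same day
→ 2021-07-11 07:34 VAA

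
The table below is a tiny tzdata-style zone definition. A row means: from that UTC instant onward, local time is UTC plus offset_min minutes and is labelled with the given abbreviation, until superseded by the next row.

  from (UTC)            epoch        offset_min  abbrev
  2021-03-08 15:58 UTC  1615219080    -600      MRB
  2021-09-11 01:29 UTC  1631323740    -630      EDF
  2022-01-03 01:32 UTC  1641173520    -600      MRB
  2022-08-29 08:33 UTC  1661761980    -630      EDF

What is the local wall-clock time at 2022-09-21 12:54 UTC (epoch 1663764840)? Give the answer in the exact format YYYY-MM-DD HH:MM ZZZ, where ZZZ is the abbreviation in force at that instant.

Query: 2022-09-21 12:54 UTC
Rule 4/4 (EDF, -10:30): 2022-08-29 08:33 UTC ≤ query < +∞
12·60 + 54 - 630 = 144 min
144 = 0·1440 + 144; 144 = 2·60 + 24 → 02:24, same day
→ 2022-09-21 02:24 EDF

2022-09-21 02:24 EDF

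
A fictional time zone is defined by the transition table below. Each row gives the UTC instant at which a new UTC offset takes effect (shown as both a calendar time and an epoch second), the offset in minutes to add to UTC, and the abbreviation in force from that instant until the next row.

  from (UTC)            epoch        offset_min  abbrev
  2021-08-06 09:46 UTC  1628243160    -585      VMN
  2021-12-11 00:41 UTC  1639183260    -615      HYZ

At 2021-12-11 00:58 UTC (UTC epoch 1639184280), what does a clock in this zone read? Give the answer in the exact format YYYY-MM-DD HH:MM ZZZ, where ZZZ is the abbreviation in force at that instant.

2021-12-10 14:43 HYZ

Query: 2021-12-11 00:58 UTC
Rule 2/2 (HYZ, -10:15): 2021-12-11 00:41 UTC ≤ query < +∞
0·60 + 58 - 615 = -557 min
-557 = -1·1440 + 883; 883 = 14·60 + 43 → 14:43, 2021-12-11 - 1 day = 2021-12-10
→ 2021-12-10 14:43 HYZ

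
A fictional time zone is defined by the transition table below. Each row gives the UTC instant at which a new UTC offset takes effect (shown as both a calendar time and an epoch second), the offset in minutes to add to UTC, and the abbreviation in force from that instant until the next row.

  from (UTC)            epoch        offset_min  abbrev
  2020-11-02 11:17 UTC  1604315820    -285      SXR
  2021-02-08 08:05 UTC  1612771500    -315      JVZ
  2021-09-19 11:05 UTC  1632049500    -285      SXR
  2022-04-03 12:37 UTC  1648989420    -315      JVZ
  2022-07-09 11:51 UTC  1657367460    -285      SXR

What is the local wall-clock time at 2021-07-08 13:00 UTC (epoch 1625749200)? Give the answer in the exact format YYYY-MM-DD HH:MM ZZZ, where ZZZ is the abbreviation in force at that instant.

Query: 2021-07-08 13:00 UTC
Rule 2/5 (JVZ, -05:15): 2021-02-08 08:05 UTC ≤ query < 2021-09-19 11:05 UTC
13·60 + 0 - 315 = 465 min
465 = 0·1440 + 465; 465 = 7·60 + 45 → 07:45, same day
→ 2021-07-08 07:45 JVZ

2021-07-08 07:45 JVZ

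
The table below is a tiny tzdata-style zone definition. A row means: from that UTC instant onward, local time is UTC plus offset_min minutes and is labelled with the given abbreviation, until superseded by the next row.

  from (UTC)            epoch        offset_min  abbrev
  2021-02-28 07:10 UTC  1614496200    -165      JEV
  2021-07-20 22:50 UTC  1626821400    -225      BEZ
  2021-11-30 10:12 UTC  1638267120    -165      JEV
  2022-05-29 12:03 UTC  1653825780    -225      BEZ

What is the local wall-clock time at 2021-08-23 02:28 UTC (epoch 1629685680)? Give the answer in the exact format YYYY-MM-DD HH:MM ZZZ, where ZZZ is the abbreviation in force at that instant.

2021-08-22 22:43 BEZ

Query: 2021-08-23 02:28 UTC
Rule 2/4 (BEZ, -03:45): 2021-07-20 22:50 UTC ≤ query < 2021-11-30 10:12 UTC
2·60 + 28 - 225 = -77 min
-77 = -1·1440 + 1363; 1363 = 22·60 + 43 → 22:43, 2021-08-23 - 1 day = 2021-08-22
→ 2021-08-22 22:43 BEZ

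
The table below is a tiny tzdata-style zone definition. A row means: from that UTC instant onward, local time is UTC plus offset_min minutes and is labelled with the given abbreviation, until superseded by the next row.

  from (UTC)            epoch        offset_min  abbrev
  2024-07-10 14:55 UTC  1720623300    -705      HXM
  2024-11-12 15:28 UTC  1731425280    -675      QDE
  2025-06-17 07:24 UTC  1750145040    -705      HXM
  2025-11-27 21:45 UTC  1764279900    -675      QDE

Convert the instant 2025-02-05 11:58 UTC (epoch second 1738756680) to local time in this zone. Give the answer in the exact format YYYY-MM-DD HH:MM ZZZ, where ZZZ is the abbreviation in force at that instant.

Query: 2025-02-05 11:58 UTC
Rule 2/4 (QDE, -11:15): 2024-11-12 15:28 UTC ≤ query < 2025-06-17 07:24 UTC
11·60 + 58 - 675 = 43 min
43 = 0·1440 + 43; 43 = 0·60 + 43 → 00:43, same day
→ 2025-02-05 00:43 QDE

2025-02-05 00:43 QDE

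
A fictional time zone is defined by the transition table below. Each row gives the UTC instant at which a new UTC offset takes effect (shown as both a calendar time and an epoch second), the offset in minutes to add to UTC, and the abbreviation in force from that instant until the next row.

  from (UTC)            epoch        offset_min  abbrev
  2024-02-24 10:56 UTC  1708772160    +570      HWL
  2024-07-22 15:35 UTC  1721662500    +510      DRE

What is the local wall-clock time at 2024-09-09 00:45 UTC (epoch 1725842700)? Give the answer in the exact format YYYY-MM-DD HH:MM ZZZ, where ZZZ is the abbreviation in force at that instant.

2024-09-09 09:15 DRE

Query: 2024-09-09 00:45 UTC
Rule 2/2 (DRE, +08:30): 2024-07-22 15:35 UTC ≤ query < +∞
0·60 + 45 + 510 = 555 min
555 = 0·1440 + 555; 555 = 9·60 + 15 → 09:15, same day
→ 2024-09-09 09:15 DRE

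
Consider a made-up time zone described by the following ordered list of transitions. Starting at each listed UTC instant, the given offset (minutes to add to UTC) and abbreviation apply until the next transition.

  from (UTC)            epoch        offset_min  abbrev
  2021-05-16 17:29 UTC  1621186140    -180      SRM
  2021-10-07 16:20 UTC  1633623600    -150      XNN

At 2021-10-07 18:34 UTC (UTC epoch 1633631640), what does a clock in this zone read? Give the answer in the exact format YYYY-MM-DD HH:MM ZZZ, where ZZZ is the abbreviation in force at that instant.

2021-10-07 16:04 XNN

Query: 2021-10-07 18:34 UTC
Rule 2/2 (XNN, -02:30): 2021-10-07 16:20 UTC ≤ query < +∞
18·60 + 34 - 150 = 964 min
964 = 0·1440 + 964; 964 = 16·60 + 4 → 16:04, same day
→ 2021-10-07 16:04 XNN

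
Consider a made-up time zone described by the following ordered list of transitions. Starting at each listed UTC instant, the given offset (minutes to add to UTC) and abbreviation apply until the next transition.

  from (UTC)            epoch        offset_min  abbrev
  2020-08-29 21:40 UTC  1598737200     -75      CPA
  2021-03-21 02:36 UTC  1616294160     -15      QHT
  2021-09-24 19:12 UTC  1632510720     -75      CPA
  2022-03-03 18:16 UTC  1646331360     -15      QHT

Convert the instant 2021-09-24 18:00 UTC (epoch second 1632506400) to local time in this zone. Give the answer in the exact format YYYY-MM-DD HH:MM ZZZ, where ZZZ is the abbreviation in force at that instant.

Query: 2021-09-24 18:00 UTC
Rule 2/4 (QHT, -00:15): 2021-03-21 02:36 UTC ≤ query < 2021-09-24 19:12 UTC
18·60 + 0 - 15 = 1065 min
1065 = 0·1440 + 1065; 1065 = 17·60 + 45 → 17:45, same day
→ 2021-09-24 17:45 QHT

2021-09-24 17:45 QHT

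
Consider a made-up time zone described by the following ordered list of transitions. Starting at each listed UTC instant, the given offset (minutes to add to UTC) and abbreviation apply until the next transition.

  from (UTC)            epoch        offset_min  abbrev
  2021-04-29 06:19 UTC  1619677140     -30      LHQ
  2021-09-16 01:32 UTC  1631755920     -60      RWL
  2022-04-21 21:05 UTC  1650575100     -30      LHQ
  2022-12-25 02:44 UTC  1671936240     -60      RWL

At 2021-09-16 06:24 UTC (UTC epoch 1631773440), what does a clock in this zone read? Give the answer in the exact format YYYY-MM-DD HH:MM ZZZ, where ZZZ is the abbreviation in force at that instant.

Query: 2021-09-16 06:24 UTC
Rule 2/4 (RWL, -01:00): 2021-09-16 01:32 UTC ≤ query < 2022-04-21 21:05 UTC
6·60 + 24 - 60 = 324 min
324 = 0·1440 + 324; 324 = 5·60 + 24 → 05:24, same day
→ 2021-09-16 05:24 RWL

2021-09-16 05:24 RWL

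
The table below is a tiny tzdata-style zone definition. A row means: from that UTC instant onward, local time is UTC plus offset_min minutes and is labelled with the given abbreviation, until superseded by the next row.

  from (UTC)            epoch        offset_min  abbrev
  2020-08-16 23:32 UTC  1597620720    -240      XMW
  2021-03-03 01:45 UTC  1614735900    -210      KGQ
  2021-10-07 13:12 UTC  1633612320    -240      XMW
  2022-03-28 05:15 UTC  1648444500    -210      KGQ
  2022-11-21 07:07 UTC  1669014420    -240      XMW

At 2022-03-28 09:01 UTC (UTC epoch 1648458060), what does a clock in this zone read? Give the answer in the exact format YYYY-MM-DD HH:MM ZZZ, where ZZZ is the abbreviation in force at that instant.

Query: 2022-03-28 09:01 UTC
Rule 4/5 (KGQ, -03:30): 2022-03-28 05:15 UTC ≤ query < 2022-11-21 07:07 UTC
9·60 + 1 - 210 = 331 min
331 = 0·1440 + 331; 331 = 5·60 + 31 → 05:31, same day
→ 2022-03-28 05:31 KGQ

2022-03-28 05:31 KGQ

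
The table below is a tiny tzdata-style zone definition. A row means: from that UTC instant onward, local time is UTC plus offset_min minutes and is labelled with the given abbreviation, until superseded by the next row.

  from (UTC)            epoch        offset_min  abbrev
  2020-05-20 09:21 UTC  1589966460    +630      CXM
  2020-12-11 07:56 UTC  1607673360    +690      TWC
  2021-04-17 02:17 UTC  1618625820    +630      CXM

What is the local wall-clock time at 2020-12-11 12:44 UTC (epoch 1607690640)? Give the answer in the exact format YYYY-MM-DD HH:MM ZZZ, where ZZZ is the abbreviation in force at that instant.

2020-12-12 00:14 TWC

Query: 2020-12-11 12:44 UTC
Rule 2/3 (TWC, +11:30): 2020-12-11 07:56 UTC ≤ query < 2021-04-17 02:17 UTC
12·60 + 44 + 690 = 1454 min
1454 = 1·1440 + 14; 14 = 0·60 + 14 → 00:14, 2020-12-11 + 1 day = 2020-12-12
→ 2020-12-12 00:14 TWC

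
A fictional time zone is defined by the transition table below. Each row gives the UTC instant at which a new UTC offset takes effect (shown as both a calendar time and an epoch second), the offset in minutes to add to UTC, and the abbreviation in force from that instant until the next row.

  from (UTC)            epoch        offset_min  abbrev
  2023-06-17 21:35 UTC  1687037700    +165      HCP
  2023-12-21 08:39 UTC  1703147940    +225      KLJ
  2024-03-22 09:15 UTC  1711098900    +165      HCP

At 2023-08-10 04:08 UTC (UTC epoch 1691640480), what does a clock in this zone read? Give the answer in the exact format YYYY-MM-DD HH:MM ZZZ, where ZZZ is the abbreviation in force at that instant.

Query: 2023-08-10 04:08 UTC
Rule 1/3 (HCP, +02:45): 2023-06-17 21:35 UTC ≤ query < 2023-12-21 08:39 UTC
4·60 + 8 + 165 = 413 min
413 = 0·1440 + 413; 413 = 6·60 + 53 → 06:53, same day
→ 2023-08-10 06:53 HCP

2023-08-10 06:53 HCP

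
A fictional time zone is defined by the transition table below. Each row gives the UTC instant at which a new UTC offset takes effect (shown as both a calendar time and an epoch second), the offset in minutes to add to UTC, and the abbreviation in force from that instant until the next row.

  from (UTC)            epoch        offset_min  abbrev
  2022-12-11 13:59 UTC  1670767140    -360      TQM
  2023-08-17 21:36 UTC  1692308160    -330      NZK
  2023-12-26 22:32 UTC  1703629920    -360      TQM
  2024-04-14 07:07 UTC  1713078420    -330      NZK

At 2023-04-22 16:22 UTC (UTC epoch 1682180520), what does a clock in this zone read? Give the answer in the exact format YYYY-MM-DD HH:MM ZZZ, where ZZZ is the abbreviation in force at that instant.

2023-04-22 10:22 TQM

Query: 2023-04-22 16:22 UTC
Rule 1/4 (TQM, -06:00): 2022-12-11 13:59 UTC ≤ query < 2023-08-17 21:36 UTC
16·60 + 22 - 360 = 622 min
622 = 0·1440 + 622; 622 = 10·60 + 22 → 10:22, same day
→ 2023-04-22 10:22 TQM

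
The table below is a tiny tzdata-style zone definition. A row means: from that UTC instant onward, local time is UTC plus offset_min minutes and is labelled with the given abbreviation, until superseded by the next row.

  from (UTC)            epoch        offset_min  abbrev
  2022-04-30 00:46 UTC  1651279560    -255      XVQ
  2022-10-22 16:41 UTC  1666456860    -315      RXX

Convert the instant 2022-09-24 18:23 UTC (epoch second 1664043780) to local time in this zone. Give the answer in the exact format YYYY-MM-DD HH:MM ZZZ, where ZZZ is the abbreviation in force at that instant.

Query: 2022-09-24 18:23 UTC
Rule 1/2 (XVQ, -04:15): 2022-04-30 00:46 UTC ≤ query < 2022-10-22 16:41 UTC
18·60 + 23 - 255 = 848 min
848 = 0·1440 + 848; 848 = 14·60 + 8 → 14:08, same day
→ 2022-09-24 14:08 XVQ

2022-09-24 14:08 XVQ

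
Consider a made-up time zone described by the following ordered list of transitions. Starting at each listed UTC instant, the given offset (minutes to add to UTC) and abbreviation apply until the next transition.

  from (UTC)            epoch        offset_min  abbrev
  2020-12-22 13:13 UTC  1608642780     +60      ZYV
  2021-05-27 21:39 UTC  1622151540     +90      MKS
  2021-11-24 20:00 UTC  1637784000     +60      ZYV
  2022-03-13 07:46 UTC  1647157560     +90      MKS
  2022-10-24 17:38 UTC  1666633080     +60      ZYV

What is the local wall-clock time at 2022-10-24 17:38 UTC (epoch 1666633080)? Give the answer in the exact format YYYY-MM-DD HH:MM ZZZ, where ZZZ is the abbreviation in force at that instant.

2022-10-24 18:38 ZYV

Query: 2022-10-24 17:38 UTC
Rule 5/5 (ZYV, +01:00): 2022-10-24 17:38 UTC ≤ query < +∞
17·60 + 38 + 60 = 1118 min
1118 = 0·1440 + 1118; 1118 = 18·60 + 38 → 18:38, same day
→ 2022-10-24 18:38 ZYV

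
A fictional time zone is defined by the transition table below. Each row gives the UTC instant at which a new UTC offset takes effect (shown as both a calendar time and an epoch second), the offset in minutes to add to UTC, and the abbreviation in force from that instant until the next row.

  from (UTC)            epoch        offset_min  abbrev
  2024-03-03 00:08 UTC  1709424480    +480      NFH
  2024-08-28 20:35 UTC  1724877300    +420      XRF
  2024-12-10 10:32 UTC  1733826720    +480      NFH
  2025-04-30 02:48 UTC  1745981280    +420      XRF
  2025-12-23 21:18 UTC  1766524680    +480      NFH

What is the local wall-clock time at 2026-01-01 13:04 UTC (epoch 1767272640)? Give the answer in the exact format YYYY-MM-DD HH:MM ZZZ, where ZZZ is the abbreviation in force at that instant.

Query: 2026-01-01 13:04 UTC
Rule 5/5 (NFH, +08:00): 2025-12-23 21:18 UTC ≤ query < +∞
13·60 + 4 + 480 = 1264 min
1264 = 0·1440 + 1264; 1264 = 21·60 + 4 → 21:04, same day
→ 2026-01-01 21:04 NFH

2026-01-01 21:04 NFH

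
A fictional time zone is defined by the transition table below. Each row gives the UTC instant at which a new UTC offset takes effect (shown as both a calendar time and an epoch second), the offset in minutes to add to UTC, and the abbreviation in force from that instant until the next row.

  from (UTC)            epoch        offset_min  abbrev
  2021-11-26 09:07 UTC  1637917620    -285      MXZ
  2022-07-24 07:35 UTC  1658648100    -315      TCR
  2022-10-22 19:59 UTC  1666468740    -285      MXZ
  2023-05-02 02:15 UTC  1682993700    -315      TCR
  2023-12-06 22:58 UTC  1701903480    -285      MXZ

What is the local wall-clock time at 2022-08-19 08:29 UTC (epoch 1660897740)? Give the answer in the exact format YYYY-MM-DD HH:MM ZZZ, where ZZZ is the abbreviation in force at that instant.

2022-08-19 03:14 TCR

Query: 2022-08-19 08:29 UTC
Rule 2/5 (TCR, -05:15): 2022-07-24 07:35 UTC ≤ query < 2022-10-22 19:59 UTC
8·60 + 29 - 315 = 194 min
194 = 0·1440 + 194; 194 = 3·60 + 14 → 03:14, same day
→ 2022-08-19 03:14 TCR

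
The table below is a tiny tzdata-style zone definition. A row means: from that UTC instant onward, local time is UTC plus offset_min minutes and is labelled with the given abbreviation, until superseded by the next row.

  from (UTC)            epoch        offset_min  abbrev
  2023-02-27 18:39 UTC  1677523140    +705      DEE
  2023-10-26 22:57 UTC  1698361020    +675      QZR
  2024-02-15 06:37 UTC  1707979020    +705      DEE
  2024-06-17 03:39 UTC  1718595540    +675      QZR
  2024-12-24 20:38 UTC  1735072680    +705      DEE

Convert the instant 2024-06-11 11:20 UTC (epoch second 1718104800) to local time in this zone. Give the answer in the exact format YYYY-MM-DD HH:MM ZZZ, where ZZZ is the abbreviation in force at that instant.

Query: 2024-06-11 11:20 UTC
Rule 3/5 (DEE, +11:45): 2024-02-15 06:37 UTC ≤ query < 2024-06-17 03:39 UTC
11·60 + 20 + 705 = 1385 min
1385 = 0·1440 + 1385; 1385 = 23·60 + 5 → 23:05, same day
→ 2024-06-11 23:05 DEE

2024-06-11 23:05 DEE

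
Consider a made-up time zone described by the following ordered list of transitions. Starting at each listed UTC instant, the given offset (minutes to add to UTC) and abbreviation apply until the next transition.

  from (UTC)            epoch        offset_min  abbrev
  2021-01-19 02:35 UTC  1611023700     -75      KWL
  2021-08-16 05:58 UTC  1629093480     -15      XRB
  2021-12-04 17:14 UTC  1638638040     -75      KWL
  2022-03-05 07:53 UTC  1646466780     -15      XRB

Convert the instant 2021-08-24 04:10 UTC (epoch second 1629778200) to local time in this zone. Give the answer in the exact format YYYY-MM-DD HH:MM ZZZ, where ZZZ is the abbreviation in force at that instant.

Query: 2021-08-24 04:10 UTC
Rule 2/4 (XRB, -00:15): 2021-08-16 05:58 UTC ≤ query < 2021-12-04 17:14 UTC
4·60 + 10 - 15 = 235 min
235 = 0·1440 + 235; 235 = 3·60 + 55 → 03:55, same day
→ 2021-08-24 03:55 XRB

2021-08-24 03:55 XRB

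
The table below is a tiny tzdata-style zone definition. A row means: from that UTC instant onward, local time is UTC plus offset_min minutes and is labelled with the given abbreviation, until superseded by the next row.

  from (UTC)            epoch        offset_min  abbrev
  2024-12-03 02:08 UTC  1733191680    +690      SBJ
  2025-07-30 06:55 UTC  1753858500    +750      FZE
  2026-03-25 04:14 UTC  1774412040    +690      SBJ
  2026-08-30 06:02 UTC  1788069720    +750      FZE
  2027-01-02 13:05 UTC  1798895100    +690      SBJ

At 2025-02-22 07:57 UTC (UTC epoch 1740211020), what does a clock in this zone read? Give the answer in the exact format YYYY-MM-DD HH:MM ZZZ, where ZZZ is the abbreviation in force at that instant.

Query: 2025-02-22 07:57 UTC
Rule 1/5 (SBJ, +11:30): 2024-12-03 02:08 UTC ≤ query < 2025-07-30 06:55 UTC
7·60 + 57 + 690 = 1167 min
1167 = 0·1440 + 1167; 1167 = 19·60 + 27 → 19:27, same day
→ 2025-02-22 19:27 SBJ

2025-02-22 19:27 SBJ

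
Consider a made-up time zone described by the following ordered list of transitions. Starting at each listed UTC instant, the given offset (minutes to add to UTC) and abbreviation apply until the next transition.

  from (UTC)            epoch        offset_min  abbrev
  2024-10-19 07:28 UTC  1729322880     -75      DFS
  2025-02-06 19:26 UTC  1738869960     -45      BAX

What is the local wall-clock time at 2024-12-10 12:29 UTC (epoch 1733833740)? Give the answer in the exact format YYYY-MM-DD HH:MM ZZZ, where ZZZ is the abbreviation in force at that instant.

Query: 2024-12-10 12:29 UTC
Rule 1/2 (DFS, -01:15): 2024-10-19 07:28 UTC ≤ query < 2025-02-06 19:26 UTC
12·60 + 29 - 75 = 674 min
674 = 0·1440 + 674; 674 = 11·60 + 14 → 11:14, same day
→ 2024-12-10 11:14 DFS

2024-12-10 11:14 DFS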